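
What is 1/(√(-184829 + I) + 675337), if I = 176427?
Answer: 675337/456080071971 - I*√8402/456080071971 ≈ 1.4807e-6 - 2.0098e-10*I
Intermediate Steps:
1/(√(-184829 + I) + 675337) = 1/(√(-184829 + 176427) + 675337) = 1/(√(-8402) + 675337) = 1/(I*√8402 + 675337) = 1/(675337 + I*√8402)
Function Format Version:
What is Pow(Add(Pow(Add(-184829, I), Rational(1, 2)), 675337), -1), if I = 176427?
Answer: Add(Rational(675337, 456080071971), Mul(Rational(-1, 456080071971), I, Pow(8402, Rational(1, 2)))) ≈ Add(1.4807e-6, Mul(-2.0098e-10, I))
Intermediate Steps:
Pow(Add(Pow(Add(-184829, I), Rational(1, 2)), 675337), -1) = Pow(Add(Pow(Add(-184829, 176427), Rational(1, 2)), 675337), -1) = Pow(Add(Pow(-8402, Rational(1, 2)), 675337), -1) = Pow(Add(Mul(I, Pow(8402, Rational(1, 2))), 675337), -1) = Pow(Add(675337, Mul(I, Pow(8402, Rational(1, 2)))), -1)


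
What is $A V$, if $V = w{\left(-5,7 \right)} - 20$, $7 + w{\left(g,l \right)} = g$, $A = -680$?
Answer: $21760$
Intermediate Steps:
$w{\left(g,l \right)} = -7 + g$
$V = -32$ ($V = \left(-7 - 5\right) - 20 = -12 - 20 = -32$)
$A V = \left(-680\right) \left(-32\right) = 21760$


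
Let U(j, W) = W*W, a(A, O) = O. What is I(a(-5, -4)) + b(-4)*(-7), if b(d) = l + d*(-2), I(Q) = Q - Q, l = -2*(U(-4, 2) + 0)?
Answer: 0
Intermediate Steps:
U(j, W) = W²
l = -8 (l = -2*(2² + 0) = -2*(4 + 0) = -2*4 = -8)
I(Q) = 0
b(d) = -8 - 2*d (b(d) = -8 + d*(-2) = -8 - 2*d)
I(a(-5, -4)) + b(-4)*(-7) = 0 + (-8 - 2*(-4))*(-7) = 0 + (-8 + 8)*(-7) = 0 + 0*(-7) = 0 + 0 = 0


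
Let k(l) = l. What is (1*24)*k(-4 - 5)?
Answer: -216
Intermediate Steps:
(1*24)*k(-4 - 5) = (1*24)*(-4 - 5) = 24*(-9) = -216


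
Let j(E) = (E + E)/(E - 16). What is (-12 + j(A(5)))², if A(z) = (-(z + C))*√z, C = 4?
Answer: 1371204/22201 + 563328*√5/22201 ≈ 118.50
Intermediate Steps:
A(z) = √z*(-4 - z) (A(z) = (-(z + 4))*√z = (-(4 + z))*√z = (-4 - z)*√z = √z*(-4 - z))
j(E) = 2*E/(-16 + E) (j(E) = (2*E)/(-16 + E) = 2*E/(-16 + E))
(-12 + j(A(5)))² = (-12 + 2*(√5*(-4 - 1*5))/(-16 + √5*(-4 - 1*5)))² = (-12 + 2*(√5*(-4 - 5))/(-16 + √5*(-4 - 5)))² = (-12 + 2*(√5*(-9))/(-16 + √5*(-9)))² = (-12 + 2*(-9*√5)/(-16 - 9*√5))² = (-12 - 18*√5/(-16 - 9*√5))²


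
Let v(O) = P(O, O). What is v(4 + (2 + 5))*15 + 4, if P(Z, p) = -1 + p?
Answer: 154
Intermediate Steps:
v(O) = -1 + O
v(4 + (2 + 5))*15 + 4 = (-1 + (4 + (2 + 5)))*15 + 4 = (-1 + (4 + 7))*15 + 4 = (-1 + 11)*15 + 4 = 10*15 + 4 = 150 + 4 = 154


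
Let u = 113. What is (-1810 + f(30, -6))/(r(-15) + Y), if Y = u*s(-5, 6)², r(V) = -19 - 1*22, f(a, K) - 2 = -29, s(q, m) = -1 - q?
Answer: -1837/1767 ≈ -1.0396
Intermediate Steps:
f(a, K) = -27 (f(a, K) = 2 - 29 = -27)
r(V) = -41 (r(V) = -19 - 22 = -41)
Y = 1808 (Y = 113*(-1 - 1*(-5))² = 113*(-1 + 5)² = 113*4² = 113*16 = 1808)
(-1810 + f(30, -6))/(r(-15) + Y) = (-1810 - 27)/(-41 + 1808) = -1837/1767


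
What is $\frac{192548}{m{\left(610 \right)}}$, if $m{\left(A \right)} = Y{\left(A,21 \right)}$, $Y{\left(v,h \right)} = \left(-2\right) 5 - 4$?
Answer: $- \frac{96274}{7} \approx -13753.0$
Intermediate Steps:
$Y{\left(v,h \right)} = -14$ ($Y{\left(v,h \right)} = -10 - 4 = -14$)
$m{\left(A \right)} = -14$
$\frac{192548}{m{\left(610 \right)}} = \frac{192548}{-14} = 192548 \left(- \frac{1}{14}\right) = - \frac{96274}{7}$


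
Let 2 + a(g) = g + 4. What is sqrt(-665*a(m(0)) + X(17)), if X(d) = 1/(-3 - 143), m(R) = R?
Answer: 13*I*sqrt(167754)/146 ≈ 36.469*I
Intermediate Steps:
X(d) = -1/146 (X(d) = 1/(-146) = -1/146)
a(g) = 2 + g (a(g) = -2 + (g + 4) = -2 + (4 + g) = 2 + g)
sqrt(-665*a(m(0)) + X(17)) = sqrt(-665*(2 + 0) - 1/146) = sqrt(-665*2 - 1/146) = sqrt(-1330 - 1/146) = sqrt(-194181/146) = 13*I*sqrt(167754)/146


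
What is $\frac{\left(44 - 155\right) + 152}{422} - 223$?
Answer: $- \frac{94065}{422} \approx -222.9$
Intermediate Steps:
$\frac{\left(44 - 155\right) + 152}{422} - 223 = \left(-111 + 152\right) \frac{1}{422} - 223 = 41 \cdot \frac{1}{422} - 223 = \frac{41}{422} - 223 = - \frac{94065}{422}$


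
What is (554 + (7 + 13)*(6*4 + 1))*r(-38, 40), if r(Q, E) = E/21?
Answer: 42160/21 ≈ 2007.6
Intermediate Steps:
r(Q, E) = E/21 (r(Q, E) = E*(1/21) = E/21)
(554 + (7 + 13)*(6*4 + 1))*r(-38, 40) = (554 + (7 + 13)*(6*4 + 1))*((1/21)*40) = (554 + 20*(24 + 1))*(40/21) = (554 + 20*25)*(40/21) = (554 + 500)*(40/21) = 1054*(40/21) = 42160/21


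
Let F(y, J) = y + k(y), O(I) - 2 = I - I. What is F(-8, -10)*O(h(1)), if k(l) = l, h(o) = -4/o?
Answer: -32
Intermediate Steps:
O(I) = 2 (O(I) = 2 + (I - I) = 2 + 0 = 2)
F(y, J) = 2*y (F(y, J) = y + y = 2*y)
F(-8, -10)*O(h(1)) = (2*(-8))*2 = -16*2 = -32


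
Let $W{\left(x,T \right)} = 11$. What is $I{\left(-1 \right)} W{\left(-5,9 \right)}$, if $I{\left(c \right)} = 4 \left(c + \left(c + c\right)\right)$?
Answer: $-132$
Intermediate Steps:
$I{\left(c \right)} = 12 c$ ($I{\left(c \right)} = 4 \left(c + 2 c\right) = 4 \cdot 3 c = 12 c$)
$I{\left(-1 \right)} W{\left(-5,9 \right)} = 12 \left(-1\right) 11 = \left(-12\right) 11 = -132$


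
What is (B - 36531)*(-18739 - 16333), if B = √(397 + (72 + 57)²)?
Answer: 1281215232 - 35072*√17038 ≈ 1.2766e+9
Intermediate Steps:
B = √17038 (B = √(397 + 129²) = √(397 + 16641) = √17038 ≈ 130.53)
(B - 36531)*(-18739 - 16333) = (√17038 - 36531)*(-18739 - 16333) = (-36531 + √17038)*(-35072) = 1281215232 - 35072*√17038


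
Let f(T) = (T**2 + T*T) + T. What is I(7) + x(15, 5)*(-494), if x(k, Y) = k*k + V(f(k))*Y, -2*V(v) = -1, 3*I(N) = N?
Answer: -337148/3 ≈ -1.1238e+5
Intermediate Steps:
I(N) = N/3
f(T) = T + 2*T**2 (f(T) = (T**2 + T**2) + T = 2*T**2 + T = T + 2*T**2)
V(v) = 1/2 (V(v) = -1/2*(-1) = 1/2)
x(k, Y) = k**2 + Y/2 (x(k, Y) = k*k + Y/2 = k**2 + Y/2)
I(7) + x(15, 5)*(-494) = (1/3)*7 + (15**2 + (1/2)*5)*(-494) = 7/3 + (225 + 5/2)*(-494) = 7/3 + (455/2)*(-494) = 7/3 - 112385 = -337148/3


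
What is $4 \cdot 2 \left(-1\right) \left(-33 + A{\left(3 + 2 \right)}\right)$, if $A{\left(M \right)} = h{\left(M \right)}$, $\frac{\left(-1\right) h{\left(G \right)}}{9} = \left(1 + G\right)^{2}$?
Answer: $2856$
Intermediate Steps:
$h{\left(G \right)} = - 9 \left(1 + G\right)^{2}$
$A{\left(M \right)} = - 9 \left(1 + M\right)^{2}$
$4 \cdot 2 \left(-1\right) \left(-33 + A{\left(3 + 2 \right)}\right) = 4 \cdot 2 \left(-1\right) \left(-33 - 9 \left(1 + \left(3 + 2\right)\right)^{2}\right) = 8 \left(-1\right) \left(-33 - 9 \left(1 + 5\right)^{2}\right) = - 8 \left(-33 - 9 \cdot 6^{2}\right) = - 8 \left(-33 - 324\right) = \left(-8\right) \left(-357\right) = 2856$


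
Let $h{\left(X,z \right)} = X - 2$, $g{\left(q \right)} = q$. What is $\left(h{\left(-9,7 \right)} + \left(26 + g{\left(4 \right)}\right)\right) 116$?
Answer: $2204$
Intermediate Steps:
$h{\left(X,z \right)} = -2 + X$
$\left(h{\left(-9,7 \right)} + \left(26 + g{\left(4 \right)}\right)\right) 116 = \left(\left(-2 - 9\right) + \left(26 + 4\right)\right) 116 = \left(-11 + 30\right) 116 = 19 \cdot 116 = 2204$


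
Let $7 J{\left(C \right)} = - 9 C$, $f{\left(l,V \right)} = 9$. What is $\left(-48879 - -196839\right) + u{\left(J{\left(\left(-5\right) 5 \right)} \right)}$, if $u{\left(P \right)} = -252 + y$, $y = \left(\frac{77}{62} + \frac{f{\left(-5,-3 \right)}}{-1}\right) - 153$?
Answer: $\frac{9147929}{62} \approx 1.4755 \cdot 10^{5}$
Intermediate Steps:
$J{\left(C \right)} = - \frac{9 C}{7}$ ($J{\left(C \right)} = \frac{\left(-9\right) C}{7} = - \frac{9 C}{7}$)
$y = - \frac{9967}{62}$ ($y = \left(\frac{77}{62} + \frac{9}{-1}\right) - 153 = \left(77 \cdot \frac{1}{62} + 9 \left(-1\right)\right) - 153 = \left(\frac{77}{62} - 9\right) - 153 = - \frac{481}{62} - 153 = - \frac{9967}{62} \approx -160.76$)
$u{\left(P \right)} = - \frac{25591}{62}$ ($u{\left(P \right)} = -252 - \frac{9967}{62} = - \frac{25591}{62}$)
$\left(-48879 - -196839\right) + u{\left(J{\left(\left(-5\right) 5 \right)} \right)} = \left(-48879 - -196839\right) - \frac{25591}{62} = \left(-48879 + 196839\right) - \frac{25591}{62} = 147960 - \frac{25591}{62} = \frac{9147929}{62}$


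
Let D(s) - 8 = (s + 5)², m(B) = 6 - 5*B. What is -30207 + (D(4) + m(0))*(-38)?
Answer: -33817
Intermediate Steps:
D(s) = 8 + (5 + s)² (D(s) = 8 + (s + 5)² = 8 + (5 + s)²)
-30207 + (D(4) + m(0))*(-38) = -30207 + ((8 + (5 + 4)²) + (6 - 5*0))*(-38) = -30207 + ((8 + 9²) + (6 + 0))*(-38) = -30207 + ((8 + 81) + 6)*(-38) = -30207 + (89 + 6)*(-38) = -30207 + 95*(-38) = -30207 - 3610 = -33817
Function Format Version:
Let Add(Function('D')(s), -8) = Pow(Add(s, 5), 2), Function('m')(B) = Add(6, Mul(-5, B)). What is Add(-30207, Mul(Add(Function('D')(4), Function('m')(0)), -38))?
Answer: -33817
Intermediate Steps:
Function('D')(s) = Add(8, Pow(Add(5, s), 2)) (Function('D')(s) = Add(8, Pow(Add(s, 5), 2)) = Add(8, Pow(Add(5, s), 2)))
Add(-30207, Mul(Add(Function('D')(4), Function('m')(0)), -38)) = Add(-30207, Mul(Add(Add(8, Pow(Add(5, 4), 2)), Add(6, Mul(-5, 0))), -38)) = Add(-30207, Mul(Add(Add(8, Pow(9, 2)), Add(6, 0)), -38)) = Add(-30207, Mul(Add(Add(8, 81), 6), -38)) = Add(-30207, Mul(Add(89, 6), -38)) = Add(-30207, Mul(95, -38)) = Add(-30207, -3610) = -33817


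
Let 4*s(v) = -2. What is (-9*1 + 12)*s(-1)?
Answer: -3/2 ≈ -1.5000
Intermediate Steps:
s(v) = -1/2 (s(v) = (1/4)*(-2) = -1/2)
(-9*1 + 12)*s(-1) = (-9*1 + 12)*(-1/2) = (-9 + 12)*(-1/2) = 3*(-1/2) = -3/2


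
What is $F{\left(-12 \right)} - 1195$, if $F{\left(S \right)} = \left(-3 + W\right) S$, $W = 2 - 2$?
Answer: $-1159$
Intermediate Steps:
$W = 0$ ($W = 2 - 2 = 0$)
$F{\left(S \right)} = - 3 S$ ($F{\left(S \right)} = \left(-3 + 0\right) S = - 3 S$)
$F{\left(-12 \right)} - 1195 = \left(-3\right) \left(-12\right) - 1195 = 36 - 1195 = -1159$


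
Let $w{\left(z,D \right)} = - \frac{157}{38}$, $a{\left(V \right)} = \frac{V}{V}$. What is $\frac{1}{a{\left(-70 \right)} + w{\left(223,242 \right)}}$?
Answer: $- \frac{38}{119} \approx -0.31933$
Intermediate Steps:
$a{\left(V \right)} = 1$
$w{\left(z,D \right)} = - \frac{157}{38}$ ($w{\left(z,D \right)} = \left(-157\right) \frac{1}{38} = - \frac{157}{38}$)
$\frac{1}{a{\left(-70 \right)} + w{\left(223,242 \right)}} = \frac{1}{1 - \frac{157}{38}} = \frac{1}{- \frac{119}{38}} = - \frac{38}{119}$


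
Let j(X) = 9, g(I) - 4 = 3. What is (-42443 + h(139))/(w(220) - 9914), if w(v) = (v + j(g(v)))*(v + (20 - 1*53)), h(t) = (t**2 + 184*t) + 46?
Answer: 2500/32909 ≈ 0.075967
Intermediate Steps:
g(I) = 7 (g(I) = 4 + 3 = 7)
h(t) = 46 + t**2 + 184*t
w(v) = (-33 + v)*(9 + v) (w(v) = (v + 9)*(v + (20 - 1*53)) = (9 + v)*(v + (20 - 53)) = (9 + v)*(v - 33) = (9 + v)*(-33 + v) = (-33 + v)*(9 + v))
(-42443 + h(139))/(w(220) - 9914) = (-42443 + (46 + 139**2 + 184*139))/((-297 + 220**2 - 24*220) - 9914) = (-42443 + (46 + 19321 + 25576))/((-297 + 48400 - 5280) - 9914) = (-42443 + 44943)/(42823 - 9914) = 2500/32909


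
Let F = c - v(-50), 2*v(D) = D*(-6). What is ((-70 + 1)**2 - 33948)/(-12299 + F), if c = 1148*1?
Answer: 9729/3767 ≈ 2.5827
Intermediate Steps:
c = 1148
v(D) = -3*D (v(D) = (D*(-6))/2 = (-6*D)/2 = -3*D)
F = 998 (F = 1148 - (-3)*(-50) = 1148 - 1*150 = 1148 - 150 = 998)
((-70 + 1)**2 - 33948)/(-12299 + F) = ((-70 + 1)**2 - 33948)/(-12299 + 998) = ((-69)**2 - 33948)/(-11301) = (4761 - 33948)*(-1/11301) = -29187*(-1/11301) = 9729/3767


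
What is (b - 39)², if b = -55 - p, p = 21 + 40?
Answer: 24025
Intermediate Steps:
p = 61
b = -116 (b = -55 - 1*61 = -55 - 61 = -116)
(b - 39)² = (-116 - 39)² = (-155)² = 24025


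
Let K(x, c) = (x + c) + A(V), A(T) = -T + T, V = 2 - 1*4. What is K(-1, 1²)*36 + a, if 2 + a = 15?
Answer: 13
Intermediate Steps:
a = 13 (a = -2 + 15 = 13)
V = -2 (V = 2 - 4 = -2)
A(T) = 0
K(x, c) = c + x (K(x, c) = (x + c) + 0 = (c + x) + 0 = c + x)
K(-1, 1²)*36 + a = (1² - 1)*36 + 13 = (1 - 1)*36 + 13 = 0*36 + 13 = 0 + 13 = 13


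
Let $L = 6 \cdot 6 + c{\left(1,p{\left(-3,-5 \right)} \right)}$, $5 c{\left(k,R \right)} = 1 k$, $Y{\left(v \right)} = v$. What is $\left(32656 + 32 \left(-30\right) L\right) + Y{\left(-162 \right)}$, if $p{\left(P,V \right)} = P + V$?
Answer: $-2258$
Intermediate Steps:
$c{\left(k,R \right)} = \frac{k}{5}$ ($c{\left(k,R \right)} = \frac{1 k}{5} = \frac{k}{5}$)
$L = \frac{181}{5}$ ($L = 6 \cdot 6 + \frac{1}{5} \cdot 1 = 36 + \frac{1}{5} = \frac{181}{5} \approx 36.2$)
$\left(32656 + 32 \left(-30\right) L\right) + Y{\left(-162 \right)} = \left(32656 + 32 \left(-30\right) \frac{181}{5}\right) - 162 = \left(32656 - 34752\right) - 162 = -2096 - 162 = -2258$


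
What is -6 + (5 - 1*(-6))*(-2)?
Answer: -28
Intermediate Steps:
-6 + (5 - 1*(-6))*(-2) = -6 + (5 + 6)*(-1*2) = -6 + 11*(-2) = -6 - 22 = -28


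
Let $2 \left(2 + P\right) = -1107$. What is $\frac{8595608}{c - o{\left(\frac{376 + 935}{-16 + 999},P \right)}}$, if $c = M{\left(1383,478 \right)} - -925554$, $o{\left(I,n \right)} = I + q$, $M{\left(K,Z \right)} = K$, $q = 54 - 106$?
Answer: $\frac{2112370666}{227807219} \approx 9.2726$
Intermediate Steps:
$q = -52$
$P = - \frac{1111}{2}$ ($P = -2 + \frac{1}{2} \left(-1107\right) = -2 - \frac{1107}{2} = - \frac{1111}{2} \approx -555.5$)
$o{\left(I,n \right)} = -52 + I$ ($o{\left(I,n \right)} = I - 52 = -52 + I$)
$c = 926937$ ($c = 1383 - -925554 = 1383 + 925554 = 926937$)
$\frac{8595608}{c - o{\left(\frac{376 + 935}{-16 + 999},P \right)}} = \frac{8595608}{926937 - \left(-52 + \frac{376 + 935}{-16 + 999}\right)} = \frac{8595608}{926937 - \left(-52 + \frac{1311}{983}\right)} = \frac{8595608}{926937 - - \frac{49805}{983}} = \frac{8595608}{926937 + \frac{49805}{983}} = \frac{8595608}{\frac{911228876}{983}} = 8595608 \cdot \frac{983}{911228876} = \frac{2112370666}{227807219}$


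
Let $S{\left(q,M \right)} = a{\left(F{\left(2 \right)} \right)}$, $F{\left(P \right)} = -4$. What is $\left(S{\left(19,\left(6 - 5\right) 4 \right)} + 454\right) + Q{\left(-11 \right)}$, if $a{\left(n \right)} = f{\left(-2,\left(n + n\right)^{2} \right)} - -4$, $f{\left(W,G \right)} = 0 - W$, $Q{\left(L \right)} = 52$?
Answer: $512$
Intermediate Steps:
$f{\left(W,G \right)} = - W$
$a{\left(n \right)} = 6$ ($a{\left(n \right)} = \left(-1\right) \left(-2\right) - -4 = 2 + 4 = 6$)
$S{\left(q,M \right)} = 6$
$\left(S{\left(19,\left(6 - 5\right) 4 \right)} + 454\right) + Q{\left(-11 \right)} = \left(6 + 454\right) + 52 = 460 + 52 = 512$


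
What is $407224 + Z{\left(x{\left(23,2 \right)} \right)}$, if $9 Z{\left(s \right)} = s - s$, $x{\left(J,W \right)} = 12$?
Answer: $407224$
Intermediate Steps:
$Z{\left(s \right)} = 0$ ($Z{\left(s \right)} = \frac{s - s}{9} = \frac{1}{9} \cdot 0 = 0$)
$407224 + Z{\left(x{\left(23,2 \right)} \right)} = 407224 + 0 = 407224$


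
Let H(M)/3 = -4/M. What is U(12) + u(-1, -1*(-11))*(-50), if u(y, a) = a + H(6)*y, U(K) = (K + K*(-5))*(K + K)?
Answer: -1802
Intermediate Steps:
U(K) = -8*K² (U(K) = (K - 5*K)*(2*K) = (-4*K)*(2*K) = -8*K²)
H(M) = -12/M (H(M) = 3*(-4/M) = -12/M)
u(y, a) = a - 2*y (u(y, a) = a + (-12/6)*y = a + (-12*⅙)*y = a - 2*y)
U(12) + u(-1, -1*(-11))*(-50) = -8*12² + (-1*(-11) - 2*(-1))*(-50) = -8*144 + (11 + 2)*(-50) = -1152 + 13*(-50) = -1152 - 650 = -1802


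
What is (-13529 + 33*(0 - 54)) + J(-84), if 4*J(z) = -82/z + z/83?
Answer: -213496709/13944 ≈ -15311.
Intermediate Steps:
J(z) = -41/(2*z) + z/332 (J(z) = (-82/z + z/83)/4 = -41/(2*z) + z/332)
(-13529 + 33*(0 - 54)) + J(-84) = (-13529 + 33*(0 - 54)) + (1/332)*(-6806 + (-84)**2)/(-84) = (-13529 + 33*(-54)) + (1/332)*(-1/84)*(-6806 + 7056) = (-13529 - 1782) + (1/332)*(-1/84)*250 = -15311 - 125/13944 = -213496709/13944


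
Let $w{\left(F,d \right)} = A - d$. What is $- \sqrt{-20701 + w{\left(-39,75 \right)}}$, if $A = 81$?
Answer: $- i \sqrt{20695} \approx - 143.86 i$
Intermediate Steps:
$w{\left(F,d \right)} = 81 - d$
$- \sqrt{-20701 + w{\left(-39,75 \right)}} = - \sqrt{-20701 + \left(81 - 75\right)} = - \sqrt{-20701 + 6} = - \sqrt{-20695} = - i \sqrt{20695}$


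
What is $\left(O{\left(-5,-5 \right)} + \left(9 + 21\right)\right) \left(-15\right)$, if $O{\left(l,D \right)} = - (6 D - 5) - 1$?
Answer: $-960$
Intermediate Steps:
$O{\left(l,D \right)} = 4 - 6 D$ ($O{\left(l,D \right)} = - (-5 + 6 D) - 1 = \left(5 - 6 D\right) - 1 = 4 - 6 D$)
$\left(O{\left(-5,-5 \right)} + \left(9 + 21\right)\right) \left(-15\right) = \left(\left(4 - -30\right) + \left(9 + 21\right)\right) \left(-15\right) = \left(\left(4 + 30\right) + 30\right) \left(-15\right) = \left(34 + 30\right) \left(-15\right) = 64 \left(-15\right) = -960$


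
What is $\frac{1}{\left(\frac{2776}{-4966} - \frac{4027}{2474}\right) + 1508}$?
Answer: $\frac{6142942}{9250123583} \approx 0.00066409$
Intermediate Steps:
$\frac{1}{\left(\frac{2776}{-4966} - \frac{4027}{2474}\right) + 1508} = \frac{1}{\left(2776 \left(- \frac{1}{4966}\right) - \frac{4027}{2474}\right) + 1508} = \frac{1}{\left(- \frac{1388}{2483} - \frac{4027}{2474}\right) + 1508} = \frac{1}{- \frac{13432953}{6142942} + 1508} = \frac{1}{\frac{9250123583}{6142942}} = \frac{6142942}{9250123583}$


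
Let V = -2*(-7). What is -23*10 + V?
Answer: -216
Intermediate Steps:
V = 14
-23*10 + V = -23*10 + 14 = -230 + 14 = -216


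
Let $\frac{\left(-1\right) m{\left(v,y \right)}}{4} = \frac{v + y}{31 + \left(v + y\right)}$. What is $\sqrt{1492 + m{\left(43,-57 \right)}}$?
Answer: $\frac{2 \sqrt{108035}}{17} \approx 38.669$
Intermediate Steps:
$m{\left(v,y \right)} = - \frac{4 \left(v + y\right)}{31 + v + y}$ ($m{\left(v,y \right)} = - 4 \frac{v + y}{31 + \left(v + y\right)} = - 4 \frac{v + y}{31 + v + y} = - \frac{4 \left(v + y\right)}{31 + v + y}$)
$\sqrt{1492 + m{\left(43,-57 \right)}} = \sqrt{1492 + \frac{4 \left(\left(-1\right) 43 - -57\right)}{31 + 43 - 57}} = \sqrt{1492 + \frac{4 \left(-43 + 57\right)}{17}} = \sqrt{1492 + 4 \cdot \frac{1}{17} \cdot 14} = \sqrt{1492 + \frac{56}{17}} = \sqrt{\frac{25420}{17}} = \frac{2 \sqrt{108035}}{17}$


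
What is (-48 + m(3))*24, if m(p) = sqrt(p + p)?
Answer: -1152 + 24*sqrt(6) ≈ -1093.2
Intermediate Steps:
m(p) = sqrt(2)*sqrt(p) (m(p) = sqrt(2*p) = sqrt(2)*sqrt(p))
(-48 + m(3))*24 = (-48 + sqrt(2)*sqrt(3))*24 = (-48 + sqrt(6))*24 = -1152 + 24*sqrt(6)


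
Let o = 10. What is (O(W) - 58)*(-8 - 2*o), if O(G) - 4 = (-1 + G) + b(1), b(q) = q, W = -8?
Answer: 1736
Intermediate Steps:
O(G) = 4 + G (O(G) = 4 + ((-1 + G) + 1) = 4 + G)
(O(W) - 58)*(-8 - 2*o) = ((4 - 8) - 58)*(-8 - 2*10) = (-4 - 58)*(-8 - 20) = -62*(-28) = 1736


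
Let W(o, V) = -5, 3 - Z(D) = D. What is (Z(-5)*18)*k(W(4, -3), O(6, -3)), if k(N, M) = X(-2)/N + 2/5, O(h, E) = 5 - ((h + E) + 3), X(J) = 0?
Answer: 288/5 ≈ 57.600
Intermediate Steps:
Z(D) = 3 - D
O(h, E) = 2 - E - h (O(h, E) = 5 - ((E + h) + 3) = 5 - (3 + E + h) = 5 + (-3 - E - h) = 2 - E - h)
k(N, M) = 2/5 (k(N, M) = 0/N + 2/5 = 0 + 2*(1/5) = 0 + 2/5 = 2/5)
(Z(-5)*18)*k(W(4, -3), O(6, -3)) = ((3 - 1*(-5))*18)*(2/5) = ((3 + 5)*18)*(2/5) = (8*18)*(2/5) = 144*(2/5) = 288/5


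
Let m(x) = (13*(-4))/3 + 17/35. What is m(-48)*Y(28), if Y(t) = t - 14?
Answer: -3538/15 ≈ -235.87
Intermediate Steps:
Y(t) = -14 + t
m(x) = -1769/105 (m(x) = -52*1/3 + 17*(1/35) = -52/3 + 17/35 = -1769/105)
m(-48)*Y(28) = -1769*(-14 + 28)/105 = -1769/105*14 = -3538/15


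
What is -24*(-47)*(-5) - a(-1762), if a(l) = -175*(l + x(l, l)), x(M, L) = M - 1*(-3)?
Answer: -621815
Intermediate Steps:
x(M, L) = 3 + M (x(M, L) = M + 3 = 3 + M)
a(l) = -525 - 350*l (a(l) = -175*(l + (3 + l)) = -175*(3 + 2*l) = -525 - 350*l)
-24*(-47)*(-5) - a(-1762) = -24*(-47)*(-5) - (-525 - 350*(-1762)) = 1128*(-5) - (-525 + 616700) = -5640 - 1*616175 = -5640 - 616175 = -621815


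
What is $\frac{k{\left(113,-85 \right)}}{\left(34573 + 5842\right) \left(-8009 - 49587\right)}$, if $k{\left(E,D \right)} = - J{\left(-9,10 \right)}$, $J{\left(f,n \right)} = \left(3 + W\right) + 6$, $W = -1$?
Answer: $\frac{2}{581935585} \approx 3.4368 \cdot 10^{-9}$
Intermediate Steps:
$J{\left(f,n \right)} = 8$ ($J{\left(f,n \right)} = \left(3 - 1\right) + 6 = 2 + 6 = 8$)
$k{\left(E,D \right)} = -8$ ($k{\left(E,D \right)} = \left(-1\right) 8 = -8$)
$\frac{k{\left(113,-85 \right)}}{\left(34573 + 5842\right) \left(-8009 - 49587\right)} = - \frac{8}{\left(34573 + 5842\right) \left(-8009 - 49587\right)} = - \frac{8}{40415 \left(-57596\right)} = - \frac{8}{-2327742340} = \left(-8\right) \left(- \frac{1}{2327742340}\right) = \frac{2}{581935585}$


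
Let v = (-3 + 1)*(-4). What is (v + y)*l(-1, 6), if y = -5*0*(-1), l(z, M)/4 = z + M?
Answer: 160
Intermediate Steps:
v = 8 (v = -2*(-4) = 8)
l(z, M) = 4*M + 4*z (l(z, M) = 4*(z + M) = 4*(M + z) = 4*M + 4*z)
y = 0 (y = 0*(-1) = 0)
(v + y)*l(-1, 6) = (8 + 0)*(4*6 + 4*(-1)) = 8*(24 - 4) = 8*20 = 160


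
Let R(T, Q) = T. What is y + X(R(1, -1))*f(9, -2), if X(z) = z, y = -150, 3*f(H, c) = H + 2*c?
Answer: -445/3 ≈ -148.33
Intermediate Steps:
f(H, c) = H/3 + 2*c/3 (f(H, c) = (H + 2*c)/3 = H/3 + 2*c/3)
y + X(R(1, -1))*f(9, -2) = -150 + 1*((1/3)*9 + (2/3)*(-2)) = -150 + 1*(3 - 4/3) = -150 + 1*(5/3) = -150 + 5/3 = -445/3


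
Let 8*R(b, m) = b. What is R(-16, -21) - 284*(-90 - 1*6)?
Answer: 27262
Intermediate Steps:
R(b, m) = b/8
R(-16, -21) - 284*(-90 - 1*6) = (⅛)*(-16) - 284*(-90 - 1*6) = -2 - 284*(-90 - 6) = -2 - 284*(-96) = -2 + 27264 = 27262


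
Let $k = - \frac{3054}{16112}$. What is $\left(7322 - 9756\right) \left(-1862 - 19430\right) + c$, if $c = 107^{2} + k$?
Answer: $\frac{417592240385}{8056} \approx 5.1836 \cdot 10^{7}$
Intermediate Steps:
$k = - \frac{1527}{8056}$ ($k = \left(-3054\right) \frac{1}{16112} = - \frac{1527}{8056} \approx -0.18955$)
$c = \frac{92231617}{8056}$ ($c = 107^{2} - \frac{1527}{8056} = 11449 - \frac{1527}{8056} = \frac{92231617}{8056} \approx 11449.0$)
$\left(7322 - 9756\right) \left(-1862 - 19430\right) + c = \left(7322 - 9756\right) \left(-1862 - 19430\right) + \frac{92231617}{8056} = \left(-2434\right) \left(-21292\right) + \frac{92231617}{8056} = 51824728 + \frac{92231617}{8056} = \frac{417592240385}{8056}$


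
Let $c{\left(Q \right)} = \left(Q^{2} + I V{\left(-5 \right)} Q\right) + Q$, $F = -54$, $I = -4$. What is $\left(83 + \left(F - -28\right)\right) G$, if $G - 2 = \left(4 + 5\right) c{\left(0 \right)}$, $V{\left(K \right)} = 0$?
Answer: $114$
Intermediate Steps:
$c{\left(Q \right)} = Q + Q^{2}$ ($c{\left(Q \right)} = \left(Q^{2} + \left(-4\right) 0 Q\right) + Q = \left(Q^{2} + 0 Q\right) + Q = \left(Q^{2} + 0\right) + Q = Q^{2} + Q = Q + Q^{2}$)
$G = 2$ ($G = 2 + \left(4 + 5\right) 0 \left(1 + 0\right) = 2 + 9 \cdot 0 \cdot 1 = 2 + 9 \cdot 0 = 2 + 0 = 2$)
$\left(83 + \left(F - -28\right)\right) G = \left(83 - 26\right) 2 = 57 \cdot 2 = 114$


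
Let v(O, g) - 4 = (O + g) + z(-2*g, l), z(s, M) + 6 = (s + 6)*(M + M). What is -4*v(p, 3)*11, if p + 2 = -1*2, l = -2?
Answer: 132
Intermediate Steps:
p = -4 (p = -2 - 1*2 = -2 - 2 = -4)
z(s, M) = -6 + 2*M*(6 + s) (z(s, M) = -6 + (s + 6)*(M + M) = -6 + (6 + s)*(2*M) = -6 + 2*M*(6 + s))
v(O, g) = -26 + O + 9*g (v(O, g) = 4 + ((O + g) + (-6 + 12*(-2) + 2*(-2)*(-2*g))) = 4 + ((O + g) + (-6 - 24 + 8*g)) = 4 + ((O + g) + (-30 + 8*g)) = 4 + (-30 + O + 9*g) = -26 + O + 9*g)
-4*v(p, 3)*11 = -4*(-26 - 4 + 9*3)*11 = -4*(-26 - 4 + 27)*11 = -4*(-3)*11 = 12*11 = 132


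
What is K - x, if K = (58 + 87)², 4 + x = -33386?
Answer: 54415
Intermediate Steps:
x = -33390 (x = -4 - 33386 = -33390)
K = 21025 (K = 145² = 21025)
K - x = 21025 - 1*(-33390) = 21025 + 33390 = 54415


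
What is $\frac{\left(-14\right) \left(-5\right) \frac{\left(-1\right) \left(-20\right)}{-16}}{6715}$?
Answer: $- \frac{35}{2686} \approx -0.013031$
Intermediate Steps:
$\frac{\left(-14\right) \left(-5\right) \frac{\left(-1\right) \left(-20\right)}{-16}}{6715} = 70 \cdot 20 \left(- \frac{1}{16}\right) \frac{1}{6715} = 70 \left(- \frac{5}{4}\right) \frac{1}{6715} = \left(- \frac{175}{2}\right) \frac{1}{6715} = - \frac{35}{2686}$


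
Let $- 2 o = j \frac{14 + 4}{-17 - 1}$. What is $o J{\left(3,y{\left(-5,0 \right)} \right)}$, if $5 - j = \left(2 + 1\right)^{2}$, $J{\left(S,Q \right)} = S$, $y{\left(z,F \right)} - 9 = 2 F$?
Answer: $-6$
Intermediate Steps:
$y{\left(z,F \right)} = 9 + 2 F$
$j = -4$ ($j = 5 - \left(2 + 1\right)^{2} = 5 - 3^{2} = 5 - 9 = -4$)
$o = -2$ ($o = - \frac{\left(-4\right) \frac{14 + 4}{-17 - 1}}{2} = - \frac{\left(-4\right) \frac{18}{-18}}{2} = - \frac{\left(-4\right) 18 \left(- \frac{1}{18}\right)}{2} = - \frac{\left(-4\right) \left(-1\right)}{2} = \left(- \frac{1}{2}\right) 4 = -2$)
$o J{\left(3,y{\left(-5,0 \right)} \right)} = \left(-2\right) 3 = -6$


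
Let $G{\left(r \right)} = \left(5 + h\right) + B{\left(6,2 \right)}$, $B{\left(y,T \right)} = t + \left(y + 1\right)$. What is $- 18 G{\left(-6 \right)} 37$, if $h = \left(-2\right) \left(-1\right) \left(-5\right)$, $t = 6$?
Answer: $-5328$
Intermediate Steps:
$B{\left(y,T \right)} = 7 + y$ ($B{\left(y,T \right)} = 6 + \left(y + 1\right) = 6 + \left(1 + y\right) = 7 + y$)
$h = -10$ ($h = 2 \left(-5\right) = -10$)
$G{\left(r \right)} = 8$ ($G{\left(r \right)} = \left(5 - 10\right) + \left(7 + 6\right) = -5 + 13 = 8$)
$- 18 G{\left(-6 \right)} 37 = \left(-18\right) 8 \cdot 37 = \left(-144\right) 37 = -5328$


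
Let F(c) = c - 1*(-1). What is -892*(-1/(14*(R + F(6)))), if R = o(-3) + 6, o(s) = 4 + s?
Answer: 223/49 ≈ 4.5510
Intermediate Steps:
F(c) = 1 + c (F(c) = c + 1 = 1 + c)
R = 7 (R = (4 - 3) + 6 = 1 + 6 = 7)
-892*(-1/(14*(R + F(6)))) = -892*(-1/(14*(7 + (1 + 6)))) = -892*(-1/(14*(7 + 7))) = -892/((-14*14)) = -892/(-196) = -892*(-1/196) = 223/49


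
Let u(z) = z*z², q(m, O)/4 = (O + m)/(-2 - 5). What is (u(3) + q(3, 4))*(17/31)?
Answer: 391/31 ≈ 12.613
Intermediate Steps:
q(m, O) = -4*O/7 - 4*m/7 (q(m, O) = 4*((O + m)/(-2 - 5)) = 4*((O + m)/(-7)) = 4*((O + m)*(-⅐)) = 4*(-O/7 - m/7) = -4*O/7 - 4*m/7)
u(z) = z³
(u(3) + q(3, 4))*(17/31) = (3³ + (-4/7*4 - 4/7*3))*(17/31) = (27 + (-16/7 - 12/7))*(17*(1/31)) = (27 - 4)*(17/31) = 23*(17/31) = 391/31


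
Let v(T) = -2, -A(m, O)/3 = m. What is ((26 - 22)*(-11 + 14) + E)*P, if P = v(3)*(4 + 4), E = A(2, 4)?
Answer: -96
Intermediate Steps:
A(m, O) = -3*m
E = -6 (E = -3*2 = -6)
P = -16 (P = -2*(4 + 4) = -2*8 = -16)
((26 - 22)*(-11 + 14) + E)*P = ((26 - 22)*(-11 + 14) - 6)*(-16) = (4*3 - 6)*(-16) = (12 - 6)*(-16) = 6*(-16) = -96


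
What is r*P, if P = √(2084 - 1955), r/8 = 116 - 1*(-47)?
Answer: 1304*√129 ≈ 14811.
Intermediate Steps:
r = 1304 (r = 8*(116 - 1*(-47)) = 8*(116 + 47) = 8*163 = 1304)
P = √129 ≈ 11.358
r*P = 1304*√129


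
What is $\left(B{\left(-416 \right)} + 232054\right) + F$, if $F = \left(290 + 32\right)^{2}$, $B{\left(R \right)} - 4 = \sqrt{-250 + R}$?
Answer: $335742 + 3 i \sqrt{74} \approx 3.3574 \cdot 10^{5} + 25.807 i$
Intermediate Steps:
$B{\left(R \right)} = 4 + \sqrt{-250 + R}$
$F = 103684$ ($F = 322^{2} = 103684$)
$\left(B{\left(-416 \right)} + 232054\right) + F = \left(\left(4 + \sqrt{-250 - 416}\right) + 232054\right) + 103684 = \left(\left(4 + \sqrt{-666}\right) + 232054\right) + 103684 = \left(\left(4 + 3 i \sqrt{74}\right) + 232054\right) + 103684 = \left(232058 + 3 i \sqrt{74}\right) + 103684 = 335742 + 3 i \sqrt{74}$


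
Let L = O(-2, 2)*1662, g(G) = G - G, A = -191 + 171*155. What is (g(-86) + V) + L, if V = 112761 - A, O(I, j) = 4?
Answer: 93095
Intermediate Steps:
A = 26314 (A = -191 + 26505 = 26314)
g(G) = 0
V = 86447 (V = 112761 - 1*26314 = 112761 - 26314 = 86447)
L = 6648 (L = 4*1662 = 6648)
(g(-86) + V) + L = (0 + 86447) + 6648 = 86447 + 6648 = 93095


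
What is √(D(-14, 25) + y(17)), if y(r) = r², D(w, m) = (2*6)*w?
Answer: 11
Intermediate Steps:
D(w, m) = 12*w
√(D(-14, 25) + y(17)) = √(12*(-14) + 17²) = √(-168 + 289) = √121 = 11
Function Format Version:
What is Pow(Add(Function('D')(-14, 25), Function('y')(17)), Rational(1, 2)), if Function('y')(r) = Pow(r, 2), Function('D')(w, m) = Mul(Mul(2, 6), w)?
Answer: 11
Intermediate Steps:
Function('D')(w, m) = Mul(12, w)
Pow(Add(Function('D')(-14, 25), Function('y')(17)), Rational(1, 2)) = Pow(Add(Mul(12, -14), Pow(17, 2)), Rational(1, 2)) = Pow(Add(-168, 289), Rational(1, 2)) = Pow(121, Rational(1, 2)) = 11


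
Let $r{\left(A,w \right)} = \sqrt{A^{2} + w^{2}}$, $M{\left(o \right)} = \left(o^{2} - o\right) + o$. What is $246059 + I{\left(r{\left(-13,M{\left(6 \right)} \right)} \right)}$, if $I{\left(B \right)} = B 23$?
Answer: $246059 + 23 \sqrt{1465} \approx 2.4694 \cdot 10^{5}$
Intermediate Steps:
$M{\left(o \right)} = o^{2}$
$I{\left(B \right)} = 23 B$
$246059 + I{\left(r{\left(-13,M{\left(6 \right)} \right)} \right)} = 246059 + 23 \sqrt{\left(-13\right)^{2} + \left(6^{2}\right)^{2}} = 246059 + 23 \sqrt{169 + 36^{2}} = 246059 + 23 \sqrt{169 + 1296} = 246059 + 23 \sqrt{1465}$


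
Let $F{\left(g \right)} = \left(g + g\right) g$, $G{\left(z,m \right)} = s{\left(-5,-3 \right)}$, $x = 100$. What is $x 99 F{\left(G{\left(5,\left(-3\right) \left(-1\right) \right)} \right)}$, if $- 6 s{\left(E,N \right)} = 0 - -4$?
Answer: $8800$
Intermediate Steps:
$s{\left(E,N \right)} = - \frac{2}{3}$ ($s{\left(E,N \right)} = - \frac{0 - -4}{6} = - \frac{0 + 4}{6} = \left(- \frac{1}{6}\right) 4 = - \frac{2}{3}$)
$G{\left(z,m \right)} = - \frac{2}{3}$
$F{\left(g \right)} = 2 g^{2}$ ($F{\left(g \right)} = 2 g g = 2 g^{2}$)
$x 99 F{\left(G{\left(5,\left(-3\right) \left(-1\right) \right)} \right)} = 100 \cdot 99 \cdot 2 \left(- \frac{2}{3}\right)^{2} = 9900 \cdot 2 \cdot \frac{4}{9} = 9900 \cdot \frac{8}{9} = 8800$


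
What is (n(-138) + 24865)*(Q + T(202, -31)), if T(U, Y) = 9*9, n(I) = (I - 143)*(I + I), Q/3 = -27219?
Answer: -8355095496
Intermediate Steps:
Q = -81657 (Q = 3*(-27219) = -81657)
n(I) = 2*I*(-143 + I) (n(I) = (-143 + I)*(2*I) = 2*I*(-143 + I))
T(U, Y) = 81
(n(-138) + 24865)*(Q + T(202, -31)) = (2*(-138)*(-143 - 138) + 24865)*(-81657 + 81) = (2*(-138)*(-281) + 24865)*(-81576) = (77556 + 24865)*(-81576) = 102421*(-81576) = -8355095496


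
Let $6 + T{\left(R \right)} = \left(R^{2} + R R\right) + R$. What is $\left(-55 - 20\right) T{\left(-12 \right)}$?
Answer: $-20250$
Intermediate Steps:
$T{\left(R \right)} = -6 + R + 2 R^{2}$ ($T{\left(R \right)} = -6 + \left(\left(R^{2} + R R\right) + R\right) = -6 + \left(\left(R^{2} + R^{2}\right) + R\right) = -6 + \left(2 R^{2} + R\right) = -6 + \left(R + 2 R^{2}\right) = -6 + R + 2 R^{2}$)
$\left(-55 - 20\right) T{\left(-12 \right)} = \left(-55 - 20\right) \left(-6 - 12 + 2 \left(-12\right)^{2}\right) = \left(-55 + \left(-36 + 16\right)\right) \left(-6 - 12 + 2 \cdot 144\right) = \left(-55 - 20\right) \left(-6 - 12 + 288\right) = \left(-75\right) 270 = -20250$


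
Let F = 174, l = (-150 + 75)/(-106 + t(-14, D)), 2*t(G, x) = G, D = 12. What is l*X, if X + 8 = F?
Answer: 12450/113 ≈ 110.18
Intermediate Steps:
t(G, x) = G/2
l = 75/113 (l = (-150 + 75)/(-106 + (½)*(-14)) = -75/(-106 - 7) = -75/(-113) = -75*(-1/113) = 75/113 ≈ 0.66372)
X = 166 (X = -8 + 174 = 166)
l*X = (75/113)*166 = 12450/113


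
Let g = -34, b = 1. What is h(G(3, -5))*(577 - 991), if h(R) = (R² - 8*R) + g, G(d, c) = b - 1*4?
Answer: 414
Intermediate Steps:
G(d, c) = -3 (G(d, c) = 1 - 1*4 = 1 - 4 = -3)
h(R) = -34 + R² - 8*R (h(R) = (R² - 8*R) - 34 = -34 + R² - 8*R)
h(G(3, -5))*(577 - 991) = (-34 + (-3)² - 8*(-3))*(577 - 991) = (-34 + 9 + 24)*(-414) = -1*(-414) = 414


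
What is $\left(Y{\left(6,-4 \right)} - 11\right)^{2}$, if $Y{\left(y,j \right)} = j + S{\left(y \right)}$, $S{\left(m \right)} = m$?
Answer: $81$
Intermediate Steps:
$Y{\left(y,j \right)} = j + y$
$\left(Y{\left(6,-4 \right)} - 11\right)^{2} = \left(\left(-4 + 6\right) - 11\right)^{2} = \left(2 - 11\right)^{2} = \left(-9\right)^{2} = 81$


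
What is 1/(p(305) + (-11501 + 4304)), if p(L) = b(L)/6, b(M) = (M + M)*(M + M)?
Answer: 3/164459 ≈ 1.8242e-5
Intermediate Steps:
b(M) = 4*M² (b(M) = (2*M)*(2*M) = 4*M²)
p(L) = 2*L²/3 (p(L) = (4*L²)/6 = (4*L²)*(⅙) = 2*L²/3)
1/(p(305) + (-11501 + 4304)) = 1/((⅔)*305² + (-11501 + 4304)) = 1/((⅔)*93025 - 7197) = 1/(186050/3 - 7197) = 1/(164459/3) = 3/164459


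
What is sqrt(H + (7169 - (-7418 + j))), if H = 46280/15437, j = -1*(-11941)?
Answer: sqrt(631258788334)/15437 ≈ 51.468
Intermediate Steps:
j = 11941
H = 46280/15437 (H = 46280*(1/15437) = 46280/15437 ≈ 2.9980)
sqrt(H + (7169 - (-7418 + j))) = sqrt(46280/15437 + (7169 - (-7418 + 11941))) = sqrt(46280/15437 + (7169 - 1*4523)) = sqrt(46280/15437 + (7169 - 4523)) = sqrt(46280/15437 + 2646) = sqrt(40892582/15437) = sqrt(631258788334)/15437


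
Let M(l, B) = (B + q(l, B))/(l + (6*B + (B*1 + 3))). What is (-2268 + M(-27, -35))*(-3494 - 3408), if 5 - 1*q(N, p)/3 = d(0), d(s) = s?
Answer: 4210716944/269 ≈ 1.5653e+7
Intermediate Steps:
q(N, p) = 15 (q(N, p) = 15 - 3*0 = 15 + 0 = 15)
M(l, B) = (15 + B)/(3 + l + 7*B) (M(l, B) = (B + 15)/(l + (6*B + (B*1 + 3))) = (15 + B)/(l + (6*B + (B + 3))) = (15 + B)/(l + (6*B + (3 + B))) = (15 + B)/(l + (3 + 7*B)) = (15 + B)/(3 + l + 7*B))
(-2268 + M(-27, -35))*(-3494 - 3408) = (-2268 + (15 - 35)/(3 - 27 + 7*(-35)))*(-3494 - 3408) = (-2268 - 20/(3 - 27 - 245))*(-6902) = (-2268 - 20/(-269))*(-6902) = (-2268 - 1/269*(-20))*(-6902) = (-2268 + 20/269)*(-6902) = -610072/269*(-6902) = 4210716944/269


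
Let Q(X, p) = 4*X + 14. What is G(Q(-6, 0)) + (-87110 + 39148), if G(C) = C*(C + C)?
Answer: -47762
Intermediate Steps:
Q(X, p) = 14 + 4*X
G(C) = 2*C**2 (G(C) = C*(2*C) = 2*C**2)
G(Q(-6, 0)) + (-87110 + 39148) = 2*(14 + 4*(-6))**2 + (-87110 + 39148) = 2*(14 - 24)**2 - 47962 = 2*(-10)**2 - 47962 = 2*100 - 47962 = 200 - 47962 = -47762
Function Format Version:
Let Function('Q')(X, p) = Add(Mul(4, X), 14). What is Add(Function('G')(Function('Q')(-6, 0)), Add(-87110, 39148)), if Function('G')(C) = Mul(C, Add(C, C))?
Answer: -47762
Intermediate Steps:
Function('Q')(X, p) = Add(14, Mul(4, X))
Function('G')(C) = Mul(2, Pow(C, 2)) (Function('G')(C) = Mul(C, Mul(2, C)) = Mul(2, Pow(C, 2)))
Add(Function('G')(Function('Q')(-6, 0)), Add(-87110, 39148)) = Add(Mul(2, Pow(Add(14, Mul(4, -6)), 2)), Add(-87110, 39148)) = Add(Mul(2, Pow(Add(14, -24), 2)), -47962) = Add(Mul(2, Pow(-10, 2)), -47962) = Add(Mul(2, 100), -47962) = Add(200, -47962) = -47762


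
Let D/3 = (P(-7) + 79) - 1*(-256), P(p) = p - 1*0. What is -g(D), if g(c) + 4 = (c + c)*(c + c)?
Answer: -3873020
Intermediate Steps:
P(p) = p (P(p) = p + 0 = p)
D = 984 (D = 3*((-7 + 79) - 1*(-256)) = 3*(72 + 256) = 3*328 = 984)
g(c) = -4 + 4*c² (g(c) = -4 + (c + c)*(c + c) = -4 + (2*c)*(2*c) = -4 + 4*c²)
-g(D) = -(-4 + 4*984²) = -(-4 + 4*968256) = -(-4 + 3873024) = -1*3873020 = -3873020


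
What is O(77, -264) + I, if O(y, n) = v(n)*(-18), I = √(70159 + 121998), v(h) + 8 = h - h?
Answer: 144 + √192157 ≈ 582.36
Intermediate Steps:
v(h) = -8 (v(h) = -8 + (h - h) = -8 + 0 = -8)
I = √192157 ≈ 438.36
O(y, n) = 144 (O(y, n) = -8*(-18) = 144)
O(77, -264) + I = 144 + √192157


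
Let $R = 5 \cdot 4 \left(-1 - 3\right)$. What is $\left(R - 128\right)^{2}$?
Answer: $43264$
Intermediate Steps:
$R = -80$ ($R = 20 \left(-4\right) = -80$)
$\left(R - 128\right)^{2} = \left(-80 - 128\right)^{2} = \left(-208\right)^{2} = 43264$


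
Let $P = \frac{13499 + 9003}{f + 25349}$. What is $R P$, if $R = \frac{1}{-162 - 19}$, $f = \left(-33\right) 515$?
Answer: $- \frac{11251}{756037} \approx -0.014882$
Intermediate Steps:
$f = -16995$
$P = \frac{11251}{4177}$ ($P = \frac{13499 + 9003}{-16995 + 25349} = \frac{22502}{8354} = 22502 \cdot \frac{1}{8354} = \frac{11251}{4177} \approx 2.6936$)
$R = - \frac{1}{181}$ ($R = \frac{1}{-181} = - \frac{1}{181} \approx -0.0055249$)
$R P = \left(- \frac{1}{181}\right) \frac{11251}{4177} = - \frac{11251}{756037}$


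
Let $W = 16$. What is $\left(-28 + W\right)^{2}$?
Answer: $144$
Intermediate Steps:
$\left(-28 + W\right)^{2} = \left(-28 + 16\right)^{2} = \left(-12\right)^{2} = 144$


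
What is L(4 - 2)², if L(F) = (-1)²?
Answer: 1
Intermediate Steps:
L(F) = 1
L(4 - 2)² = 1² = 1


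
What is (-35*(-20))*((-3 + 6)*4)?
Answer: 8400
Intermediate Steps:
(-35*(-20))*((-3 + 6)*4) = 700*(3*4) = 700*12 = 8400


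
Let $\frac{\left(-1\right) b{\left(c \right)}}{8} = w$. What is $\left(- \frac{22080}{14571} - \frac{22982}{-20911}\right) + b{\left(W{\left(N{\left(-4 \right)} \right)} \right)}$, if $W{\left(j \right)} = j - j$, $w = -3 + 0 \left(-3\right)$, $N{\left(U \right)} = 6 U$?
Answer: $\frac{2395272062}{101564727} \approx 23.584$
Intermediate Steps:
$w = -3$ ($w = -3 + 0 = -3$)
$W{\left(j \right)} = 0$
$b{\left(c \right)} = 24$ ($b{\left(c \right)} = \left(-8\right) \left(-3\right) = 24$)
$\left(- \frac{22080}{14571} - \frac{22982}{-20911}\right) + b{\left(W{\left(N{\left(-4 \right)} \right)} \right)} = \left(- \frac{22080}{14571} - \frac{22982}{-20911}\right) + 24 = \left(\left(-22080\right) \frac{1}{14571} - - \frac{22982}{20911}\right) + 24 = \left(- \frac{7360}{4857} + \frac{22982}{20911}\right) + 24 = - \frac{42281386}{101564727} + 24 = \frac{2395272062}{101564727}$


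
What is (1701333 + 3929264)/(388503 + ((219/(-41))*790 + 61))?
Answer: 230854477/15758114 ≈ 14.650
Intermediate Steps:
(1701333 + 3929264)/(388503 + ((219/(-41))*790 + 61)) = 5630597/(388503 + ((219*(-1/41))*790 + 61)) = 5630597/(388503 + (-219/41*790 + 61)) = 5630597/(388503 + (-173010/41 + 61)) = 5630597/(388503 - 170509/41) = 5630597/(15758114/41) = 5630597*(41/15758114) = 230854477/15758114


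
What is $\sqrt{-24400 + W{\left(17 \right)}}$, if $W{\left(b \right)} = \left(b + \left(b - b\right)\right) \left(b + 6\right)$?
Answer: $i \sqrt{24009} \approx 154.95 i$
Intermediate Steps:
$W{\left(b \right)} = b \left(6 + b\right)$ ($W{\left(b \right)} = \left(b + 0\right) \left(6 + b\right) = b \left(6 + b\right)$)
$\sqrt{-24400 + W{\left(17 \right)}} = \sqrt{-24400 + 17 \left(6 + 17\right)} = \sqrt{-24400 + 17 \cdot 23} = \sqrt{-24400 + 391} = \sqrt{-24009} = i \sqrt{24009}$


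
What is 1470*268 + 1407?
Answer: 395367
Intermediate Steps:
1470*268 + 1407 = 393960 + 1407 = 395367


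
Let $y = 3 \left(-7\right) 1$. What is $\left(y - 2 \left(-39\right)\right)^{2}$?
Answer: $3249$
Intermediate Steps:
$y = -21$ ($y = \left(-21\right) 1 = -21$)
$\left(y - 2 \left(-39\right)\right)^{2} = \left(-21 - 2 \left(-39\right)\right)^{2} = \left(-21 - -78\right)^{2} = \left(-21 + 78\right)^{2} = 57^{2} = 3249$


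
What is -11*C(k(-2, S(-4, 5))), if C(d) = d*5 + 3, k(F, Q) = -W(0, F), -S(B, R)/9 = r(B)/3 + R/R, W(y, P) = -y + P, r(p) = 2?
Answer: -143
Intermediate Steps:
W(y, P) = P - y
S(B, R) = -15 (S(B, R) = -9*(2/3 + R/R) = -9*(2*(1/3) + 1) = -9*(2/3 + 1) = -9*5/3 = -15)
k(F, Q) = -F (k(F, Q) = -(F - 1*0) = -(F + 0) = -F)
C(d) = 3 + 5*d (C(d) = 5*d + 3 = 3 + 5*d)
-11*C(k(-2, S(-4, 5))) = -11*(3 + 5*(-1*(-2))) = -11*(3 + 5*2) = -11*(3 + 10) = -11*13 = -143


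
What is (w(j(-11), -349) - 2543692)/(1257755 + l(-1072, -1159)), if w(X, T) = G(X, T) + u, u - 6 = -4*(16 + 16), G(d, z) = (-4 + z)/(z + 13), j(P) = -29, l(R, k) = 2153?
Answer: -854721151/423329088 ≈ -2.0190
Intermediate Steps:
G(d, z) = (-4 + z)/(13 + z)
u = -122 (u = 6 - 4*(16 + 16) = 6 - 4*32 = 6 - 128 = -122)
w(X, T) = -122 + (-4 + T)/(13 + T) (w(X, T) = (-4 + T)/(13 + T) - 122 = -122 + (-4 + T)/(13 + T))
(w(j(-11), -349) - 2543692)/(1257755 + l(-1072, -1159)) = ((-1590 - 121*(-349))/(13 - 349) - 2543692)/(1257755 + 2153) = ((-1590 + 42229)/(-336) - 2543692)/1259908 = (-1/336*40639 - 2543692)*(1/1259908) = (-40639/336 - 2543692)*(1/1259908) = -854721151/336*1/1259908 = -854721151/423329088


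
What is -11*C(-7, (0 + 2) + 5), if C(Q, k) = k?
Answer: -77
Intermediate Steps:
-11*C(-7, (0 + 2) + 5) = -11*((0 + 2) + 5) = -11*(2 + 5) = -11*7 = -77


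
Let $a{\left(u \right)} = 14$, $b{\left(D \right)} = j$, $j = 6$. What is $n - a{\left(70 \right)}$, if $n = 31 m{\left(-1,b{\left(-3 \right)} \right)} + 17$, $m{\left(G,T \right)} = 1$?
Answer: $34$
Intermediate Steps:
$b{\left(D \right)} = 6$
$n = 48$ ($n = 31 \cdot 1 + 17 = 31 + 17 = 48$)
$n - a{\left(70 \right)} = 48 - 14 = 34$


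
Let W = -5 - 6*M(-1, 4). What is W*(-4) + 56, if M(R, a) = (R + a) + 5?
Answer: 268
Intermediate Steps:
M(R, a) = 5 + R + a
W = -53 (W = -5 - 6*(5 - 1 + 4) = -5 - 6*8 = -5 - 48 = -53)
W*(-4) + 56 = -53*(-4) + 56 = 212 + 56 = 268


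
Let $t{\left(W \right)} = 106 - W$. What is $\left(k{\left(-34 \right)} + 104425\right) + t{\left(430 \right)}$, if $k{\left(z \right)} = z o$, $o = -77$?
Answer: $106719$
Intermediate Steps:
$k{\left(z \right)} = - 77 z$ ($k{\left(z \right)} = z \left(-77\right) = - 77 z$)
$\left(k{\left(-34 \right)} + 104425\right) + t{\left(430 \right)} = \left(\left(-77\right) \left(-34\right) + 104425\right) + \left(106 - 430\right) = \left(2618 + 104425\right) + \left(106 - 430\right) = 107043 - 324 = 106719$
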